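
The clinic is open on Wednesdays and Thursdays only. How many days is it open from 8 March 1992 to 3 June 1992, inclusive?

8 March 1992 is a Sunday.
That's 88 days from start to end, counting both.
88 = 7 × 12 + 4, so there are 12 full weeks plus 4 extra days.
Each full week contributes 2 days from the set (Wed, Thu): 12 × 2 = 24.
The 4 extra days are Sun, Mon, Tue, Wed — 1 of them qualifies.
Total: 24 + 1 = 25.

25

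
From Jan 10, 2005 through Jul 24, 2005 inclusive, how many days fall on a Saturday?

28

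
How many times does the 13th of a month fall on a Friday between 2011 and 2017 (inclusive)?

13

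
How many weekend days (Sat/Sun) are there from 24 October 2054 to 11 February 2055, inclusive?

24 October 2054 is a Saturday.
The range spans 111 days (inclusive of both endpoints).
111 = 7 × 15 + 6, so there are 15 full weeks plus 6 extra days.
Each full week contributes 2 weekend days (Sat, Sun): 15 × 2 = 30.
The 6 extra days are Sat, Sun, Mon, Tue, Wed, Thu — 2 of them qualify.
Total: 30 + 2 = 32.

32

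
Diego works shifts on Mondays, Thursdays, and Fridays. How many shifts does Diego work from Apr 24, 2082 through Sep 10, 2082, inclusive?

60

Apr 24, 2082 is a Friday.
That's 140 days from start to end, counting both.
140 = 7 × 20, so the span is exactly 20 full weeks.
Each full week contributes 3 days from the set (Mon, Thu, Fri): 20 × 3 = 60.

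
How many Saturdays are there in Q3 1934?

13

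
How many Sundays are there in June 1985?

5

Jun 1, 1985 is a Saturday.
That's 30 days from start to end, counting both.
30 = 7 × 4 + 2, so there are 4 full weeks plus 2 extra days.
Each full week contributes one Sunday: 4 so far.
The 2 extra days are Saturday, Sunday — 1 of them qualifies.
Total: 4 + 1 = 5.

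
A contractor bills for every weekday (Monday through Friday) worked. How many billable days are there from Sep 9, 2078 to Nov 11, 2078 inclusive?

Sep 9, 2078 is a Friday.
That's 64 days from start to end, counting both.
64 = 7 × 9 + 1, so there are 9 full weeks plus 1 extra day.
Each full week contributes 5 weekdays (Mon–Fri): 9 × 5 = 45.
The 1 extra day is Fri — 1 of them qualifies.
Total: 45 + 1 = 46.

46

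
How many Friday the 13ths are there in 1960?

The 13th falls on a Friday when the month's 13th has weekday Fri.
Jan 13 is Wed; Feb 13 is Sat; Mar 13 is Sun; Apr 13 is Wed; May 13 is Fri ✓; Jun 13 is Mon; Jul 13 is Wed; Aug 13 is Sat; Sep 13 is Tue; Oct 13 is Thu; Nov 13 is Sun; Dec 13 is Tue.
Friday the 13ths: May.

1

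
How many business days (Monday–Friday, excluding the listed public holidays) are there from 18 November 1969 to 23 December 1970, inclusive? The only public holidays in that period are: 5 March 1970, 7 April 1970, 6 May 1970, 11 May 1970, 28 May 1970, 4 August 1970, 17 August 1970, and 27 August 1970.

18 November 1969 is a Tuesday.
From 18 November 1969 to 23 December 1970 is 401 days inclusive.
401 = 7 × 57 + 2, so there are 57 full weeks plus 2 extra days.
Each full week contributes 5 weekdays (Mon–Fri): 57 × 5 = 285.
The 2 extra days are Tuesday, Wednesday — 2 of them qualify.
Total: 285 + 2 = 287.
Holidays: 5 March 1970 (Thu); 7 April 1970 (Tue); 6 May 1970 (Wed); 11 May 1970 (Mon); 28 May 1970 (Thu); 4 August 1970 (Tue); 17 August 1970 (Mon); 27 August 1970 (Thu).
All 8 holidays fall on weekdays, so subtract 8.
Business days: 287 − 8 = 279.

279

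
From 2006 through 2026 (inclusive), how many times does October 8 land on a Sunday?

Day of week of October 8 in each year:
2006: Sun ✓, 2007: Mon, 2008: Wed, 2009: Thu, 2010: Fri, 2011: Sat, 2012: Mon, 2013: Tue, 2014: Wed, 2015: Thu, 2016: Sat, 2017: Sun ✓, 2018: Mon, 2019: Tue, 2020: Thu, 2021: Fri, 2022: Sat, 2023: Sun ✓, 2024: Tue, 2025: Wed, 2026: Thu
Sundays: 2006, 2017, 2023.

3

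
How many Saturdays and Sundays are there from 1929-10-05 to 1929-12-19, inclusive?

22

1929-10-05 is a Saturday.
The range spans 76 days (inclusive of both endpoints).
76 = 7 × 10 + 6, so there are 10 full weeks plus 6 extra days.
Each full week contributes 2 weekend days (Sat, Sun): 10 × 2 = 20.
The 6 extra days are Saturday, Sunday, Monday, Tuesday, Wednesday, Thursday — 2 of them qualify.
Total: 20 + 2 = 22.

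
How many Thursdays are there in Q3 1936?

13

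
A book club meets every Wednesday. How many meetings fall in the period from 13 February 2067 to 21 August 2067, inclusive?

13 February 2067 is a Sunday.
That's 190 days from start to end, counting both.
190 = 7 × 27 + 1, so there are 27 full weeks plus 1 extra day.
Each full week contributes one Wednesday: 27 so far.
The 1 extra day is Sunday — none qualify.
Total: 27 + 0 = 27.

27 Wednesdays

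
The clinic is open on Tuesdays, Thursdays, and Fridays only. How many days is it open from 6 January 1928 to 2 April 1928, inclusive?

37

6 January 1928 is a Friday.
The range spans 88 days (inclusive of both endpoints).
88 = 7 × 12 + 4, so there are 12 full weeks plus 4 extra days.
Each full week contributes 3 days from the set (Tue, Thu, Fri): 12 × 3 = 36.
The 4 extra days are Fri, Sat, Sun, Mon — 1 of them qualifies.
Total: 36 + 1 = 37.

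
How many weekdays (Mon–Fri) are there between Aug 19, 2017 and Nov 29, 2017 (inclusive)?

73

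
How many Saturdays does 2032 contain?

52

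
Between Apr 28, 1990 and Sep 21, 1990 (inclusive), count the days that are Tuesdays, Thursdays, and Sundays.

Apr 28, 1990 is a Saturday.
The range spans 147 days (inclusive of both endpoints).
147 = 7 × 21, so the span is exactly 21 full weeks.
Each full week contributes 3 days from the set (Tue, Thu, Sun): 21 × 3 = 63.

63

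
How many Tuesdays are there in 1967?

52

January 1, 1967 is a Sunday.
That's 365 days from start to end, counting both.
365 = 7 × 52 + 1, so there are 52 full weeks plus 1 extra day.
Each full week contributes one Tuesday: 52 so far.
The 1 extra day is Sun — none qualify.
Total: 52 + 0 = 52.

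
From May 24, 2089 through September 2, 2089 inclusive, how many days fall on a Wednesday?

15

May 24, 2089 is a Tuesday.
That's 102 days from start to end, counting both.
102 = 7 × 14 + 4, so there are 14 full weeks plus 4 extra days.
Each full week contributes one Wednesday: 14 so far.
The 4 extra days are Tuesday, Wednesday, Thursday, Friday — 1 of them qualifies.
Total: 14 + 1 = 15.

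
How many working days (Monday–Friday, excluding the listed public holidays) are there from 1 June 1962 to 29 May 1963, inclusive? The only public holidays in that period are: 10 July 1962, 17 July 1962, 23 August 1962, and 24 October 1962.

255 working days

1 June 1962 is a Friday.
That's 363 days from start to end, counting both.
363 = 7 × 51 + 6, so there are 51 full weeks plus 6 extra days.
Each full week contributes 5 weekdays (Mon–Fri): 51 × 5 = 255.
The 6 extra days are Fri, Sat, Sun, Mon, Tue, Wed — 4 of them qualify.
Total: 255 + 4 = 259.
Holidays: 10 July 1962 (Tue); 17 July 1962 (Tue); 23 August 1962 (Thu); 24 October 1962 (Wed).
All 4 holidays fall on weekdays, so subtract 4.
Business days: 259 − 4 = 255.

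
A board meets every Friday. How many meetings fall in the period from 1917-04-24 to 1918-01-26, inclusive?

40 Fridays

1917-04-24 is a Tuesday.
That's 278 days from start to end, counting both.
278 = 7 × 39 + 5, so there are 39 full weeks plus 5 extra days.
Each full week contributes one Friday: 39 so far.
The 5 extra days are Tue, Wed, Thu, Fri, Sat — 1 of them qualifies.
Total: 39 + 1 = 40.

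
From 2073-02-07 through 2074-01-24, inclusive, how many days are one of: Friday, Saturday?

100

2073-02-07 is a Tuesday.
From 2073-02-07 to 2074-01-24 is 352 days inclusive.
352 = 7 × 50 + 2, so there are 50 full weeks plus 2 extra days.
Each full week contributes 2 days from the set (Fri, Sat): 50 × 2 = 100.
The 2 extra days are Tuesday, Wednesday — none qualify.
Total: 100 + 0 = 100.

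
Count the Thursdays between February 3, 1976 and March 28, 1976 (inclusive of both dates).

8 Thursdays

February 3, 1976 is a Tuesday.
That's 55 days from start to end, counting both.
55 = 7 × 7 + 6, so there are 7 full weeks plus 6 extra days.
Each full week contributes one Thursday: 7 so far.
The 6 extra days are Tue, Wed, Thu, Fri, Sat, Sun — 1 of them qualifies.
Total: 7 + 1 = 8.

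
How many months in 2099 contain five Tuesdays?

4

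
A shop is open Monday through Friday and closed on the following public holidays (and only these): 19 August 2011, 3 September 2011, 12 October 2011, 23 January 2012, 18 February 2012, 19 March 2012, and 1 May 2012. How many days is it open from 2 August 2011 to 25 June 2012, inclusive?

2 August 2011 is a Tuesday.
That's 329 days from start to end, counting both.
329 = 7 × 47, so the span is exactly 47 full weeks.
Each full week contributes 5 weekdays (Mon–Fri): 47 × 5 = 235.
Total: 235.
Holidays: 19 August 2011 (Fri); 3 September 2011 (Sat); 12 October 2011 (Wed); 23 January 2012 (Mon); 18 February 2012 (Sat); 19 March 2012 (Mon); 1 May 2012 (Tue).
5 of the 7 holidays fall on weekdays; the rest are weekends and were already excluded.
Business days: 235 − 5 = 230.

230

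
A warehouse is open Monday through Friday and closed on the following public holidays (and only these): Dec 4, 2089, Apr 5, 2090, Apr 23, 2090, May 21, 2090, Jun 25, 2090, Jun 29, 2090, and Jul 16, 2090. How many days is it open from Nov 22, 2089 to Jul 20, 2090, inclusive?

171

Nov 22, 2089 is a Tuesday.
That's 241 days from start to end, counting both.
241 = 7 × 34 + 3, so there are 34 full weeks plus 3 extra days.
Each full week contributes 5 weekdays (Mon–Fri): 34 × 5 = 170.
The 3 extra days are Tue, Wed, Thu — 3 of them qualify.
Total: 170 + 3 = 173.
Holidays: Dec 4, 2089 (Sun); Apr 5, 2090 (Wed); Apr 23, 2090 (Sun); May 21, 2090 (Sun); Jun 25, 2090 (Sun); Jun 29, 2090 (Thu); Jul 16, 2090 (Sun).
2 of the 7 holidays fall on weekdays; the rest are weekends and were already excluded.
Business days: 173 − 2 = 171.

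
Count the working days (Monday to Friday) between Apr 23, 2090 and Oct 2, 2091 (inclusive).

Apr 23, 2090 is a Sunday.
The range spans 528 days (inclusive of both endpoints).
528 = 7 × 75 + 3, so there are 75 full weeks plus 3 extra days.
Each full week contributes 5 weekdays (Mon–Fri): 75 × 5 = 375.
The 3 extra days are Sunday, Monday, Tuesday — 2 of them qualify.
Total: 375 + 2 = 377.

377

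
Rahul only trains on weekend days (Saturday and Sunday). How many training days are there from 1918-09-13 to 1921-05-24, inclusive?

282

1918-09-13 is a Friday.
From 1918-09-13 to 1921-05-24 is 985 days inclusive.
985 = 7 × 140 + 5, so there are 140 full weeks plus 5 extra days.
Each full week contributes 2 weekend days (Sat, Sun): 140 × 2 = 280.
The 5 extra days are Fri, Sat, Sun, Mon, Tue — 2 of them qualify.
Total: 280 + 2 = 282.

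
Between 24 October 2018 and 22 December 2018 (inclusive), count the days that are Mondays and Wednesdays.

17

24 October 2018 is a Wednesday.
From 24 October 2018 to 22 December 2018 is 60 days inclusive.
60 = 7 × 8 + 4, so there are 8 full weeks plus 4 extra days.
Each full week contributes 2 days from the set (Mon, Wed): 8 × 2 = 16.
The 4 extra days are Wednesday, Thursday, Friday, Saturday — 1 of them qualifies.
Total: 16 + 1 = 17.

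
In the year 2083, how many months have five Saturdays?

4

A month has five Saturdays exactly when Saturday falls within its first (length − 28) days.
Jan: 31 days, starts Fri → 5 of Fri, Sat, Sun ✓
Feb: 28 days, starts Mon → 5 of (none)
Mar: 31 days, starts Mon → 5 of Mon, Tue, Wed
Apr: 30 days, starts Thu → 5 of Thu, Fri
May: 31 days, starts Sat → 5 of Sat, Sun, Mon ✓
Jun: 30 days, starts Tue → 5 of Tue, Wed
Jul: 31 days, starts Thu → 5 of Thu, Fri, Sat ✓
Aug: 31 days, starts Sun → 5 of Sun, Mon, Tue
Sep: 30 days, starts Wed → 5 of Wed, Thu
Oct: 31 days, starts Fri → 5 of Fri, Sat, Sun ✓
Nov: 30 days, starts Mon → 5 of Mon, Tue
Dec: 31 days, starts Wed → 5 of Wed, Thu, Fri
Months with five Saturdays: Jan, May, Jul, Oct.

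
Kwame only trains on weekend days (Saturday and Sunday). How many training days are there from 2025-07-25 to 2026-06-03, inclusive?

90

2025-07-25 is a Friday.
That's 314 days from start to end, counting both.
314 = 7 × 44 + 6, so there are 44 full weeks plus 6 extra days.
Each full week contributes 2 weekend days (Sat, Sun): 44 × 2 = 88.
The 6 extra days are Fri, Sat, Sun, Mon, Tue, Wed — 2 of them qualify.
Total: 88 + 2 = 90.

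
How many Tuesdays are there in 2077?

1 January 2077 is a Friday.
The range spans 365 days (inclusive of both endpoints).
365 = 7 × 52 + 1, so there are 52 full weeks plus 1 extra day.
Each full week contributes one Tuesday: 52 so far.
The 1 extra day is Fri — none qualify.
Total: 52 + 0 = 52.

52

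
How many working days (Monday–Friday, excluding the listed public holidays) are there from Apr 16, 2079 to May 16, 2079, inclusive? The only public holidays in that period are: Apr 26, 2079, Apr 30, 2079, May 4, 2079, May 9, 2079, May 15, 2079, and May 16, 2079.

Apr 16, 2079 is a Sunday.
From Apr 16, 2079 to May 16, 2079 is 31 days inclusive.
31 = 7 × 4 + 3, so there are 4 full weeks plus 3 extra days.
Each full week contributes 5 weekdays (Mon–Fri): 4 × 5 = 20.
The 3 extra days are Sun, Mon, Tue — 2 of them qualify.
Total: 20 + 2 = 22.
Holidays: Apr 26, 2079 (Wed); Apr 30, 2079 (Sun); May 4, 2079 (Thu); May 9, 2079 (Tue); May 15, 2079 (Mon); May 16, 2079 (Tue).
5 of the 6 holidays fall on weekdays; the rest are weekends and were already excluded.
Business days: 22 − 5 = 17.

17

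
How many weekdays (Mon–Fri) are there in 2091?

261

Jan 1, 2091 is a Monday.
That's 365 days from start to end, counting both.
365 = 7 × 52 + 1, so there are 52 full weeks plus 1 extra day.
Each full week contributes 5 weekdays (Mon–Fri): 52 × 5 = 260.
The 1 extra day is Mon — 1 of them qualifies.
Total: 260 + 1 = 261.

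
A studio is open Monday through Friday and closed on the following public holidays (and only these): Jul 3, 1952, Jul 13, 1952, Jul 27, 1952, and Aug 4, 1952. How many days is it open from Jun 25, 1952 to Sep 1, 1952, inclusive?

Jun 25, 1952 is a Wednesday.
The range spans 69 days (inclusive of both endpoints).
69 = 7 × 9 + 6, so there are 9 full weeks plus 6 extra days.
Each full week contributes 5 weekdays (Mon–Fri): 9 × 5 = 45.
The 6 extra days are Wed, Thu, Fri, Sat, Sun, Mon — 4 of them qualify.
Total: 45 + 4 = 49.
Holidays: Jul 3, 1952 (Thu); Jul 13, 1952 (Sun); Jul 27, 1952 (Sun); Aug 4, 1952 (Mon).
2 of the 4 holidays fall on weekdays; the rest are weekends and were already excluded.
Business days: 49 − 2 = 47.

47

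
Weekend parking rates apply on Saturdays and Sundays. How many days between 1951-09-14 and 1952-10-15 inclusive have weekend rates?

114

1951-09-14 is a Friday.
From 1951-09-14 to 1952-10-15 is 398 days inclusive.
398 = 7 × 56 + 6, so there are 56 full weeks plus 6 extra days.
Each full week contributes 2 weekend days (Sat, Sun): 56 × 2 = 112.
The 6 extra days are Friday, Saturday, Sunday, Monday, Tuesday, Wednesday — 2 of them qualify.
Total: 112 + 2 = 114.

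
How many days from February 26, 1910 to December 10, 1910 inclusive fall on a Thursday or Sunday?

82

February 26, 1910 is a Saturday.
The range spans 288 days (inclusive of both endpoints).
288 = 7 × 41 + 1, so there are 41 full weeks plus 1 extra day.
Each full week contributes 2 days from the set (Thu, Sun): 41 × 2 = 82.
The 1 extra day is Sat — none qualify.
Total: 82 + 0 = 82.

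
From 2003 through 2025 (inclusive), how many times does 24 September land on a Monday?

3

Day of week of September 24 in each year:
2003: Wed, 2004: Fri, 2005: Sat, 2006: Sun, 2007: Mon ✓, 2008: Wed, 2009: Thu, 2010: Fri, 2011: Sat, 2012: Mon ✓, 2013: Tue, 2014: Wed, 2015: Thu, 2016: Sat, 2017: Sun, 2018: Mon ✓, 2019: Tue, 2020: Thu, 2021: Fri, 2022: Sat, 2023: Sun, 2024: Tue, 2025: Wed
Mondays: 2007, 2012, 2018.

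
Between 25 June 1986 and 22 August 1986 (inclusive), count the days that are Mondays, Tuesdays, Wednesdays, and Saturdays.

33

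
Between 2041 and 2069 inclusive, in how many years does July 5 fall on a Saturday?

4

Day of week of July 5 in each year:
2041: Fri, 2042: Sat ✓, 2043: Sun, 2044: Tue, 2045: Wed, 2046: Thu, 2047: Fri, 2048: Sun, 2049: Mon, 2050: Tue, 2051: Wed, 2052: Fri, 2053: Sat ✓, 2054: Sun, 2055: Mon, 2056: Wed, 2057: Thu, 2058: Fri, 2059: Sat ✓, 2060: Mon, 2061: Tue, 2062: Wed, 2063: Thu, 2064: Sat ✓, 2065: Sun, 2066: Mon, 2067: Tue, 2068: Thu, 2069: Fri
Saturdays: 2042, 2053, 2059, 2064.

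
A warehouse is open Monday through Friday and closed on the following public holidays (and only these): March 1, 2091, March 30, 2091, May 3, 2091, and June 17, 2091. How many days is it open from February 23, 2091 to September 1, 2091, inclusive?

133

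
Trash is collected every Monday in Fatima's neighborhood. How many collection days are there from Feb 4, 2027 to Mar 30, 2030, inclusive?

164

Feb 4, 2027 is a Thursday.
From Feb 4, 2027 to Mar 30, 2030 is 1151 days inclusive.
1151 = 7 × 164 + 3, so there are 164 full weeks plus 3 extra days.
Each full week contributes one Monday: 164 so far.
The 3 extra days are Thursday, Friday, Saturday — none qualify.
Total: 164 + 0 = 164.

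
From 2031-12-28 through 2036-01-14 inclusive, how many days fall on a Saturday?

2031-12-28 is a Sunday.
That's 1479 days from start to end, counting both.
1479 = 7 × 211 + 2, so there are 211 full weeks plus 2 extra days.
Each full week contributes one Saturday: 211 so far.
The 2 extra days are Sun, Mon — none qualify.
Total: 211 + 0 = 211.

211 Saturdays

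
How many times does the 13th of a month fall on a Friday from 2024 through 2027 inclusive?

Friday-the-13ths by year:
2024: Sep, Dec
2025: Jun
2026: Feb, Mar, Nov
2027: Aug

7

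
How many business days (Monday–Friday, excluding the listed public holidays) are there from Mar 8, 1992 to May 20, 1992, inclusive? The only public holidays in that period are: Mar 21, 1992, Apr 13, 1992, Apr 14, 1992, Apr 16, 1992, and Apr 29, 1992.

49 business days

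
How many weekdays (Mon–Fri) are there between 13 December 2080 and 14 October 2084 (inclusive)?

13 December 2080 is a Friday.
That's 1402 days from start to end, counting both.
1402 = 7 × 200 + 2, so there are 200 full weeks plus 2 extra days.
Each full week contributes 5 weekdays (Mon–Fri): 200 × 5 = 1000.
The 2 extra days are Fri, Sat — 1 of them qualifies.
Total: 1000 + 1 = 1001.

1001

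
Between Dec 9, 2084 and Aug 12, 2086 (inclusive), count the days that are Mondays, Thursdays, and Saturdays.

263

Dec 9, 2084 is a Saturday.
The range spans 612 days (inclusive of both endpoints).
612 = 7 × 87 + 3, so there are 87 full weeks plus 3 extra days.
Each full week contributes 3 days from the set (Mon, Thu, Sat): 87 × 3 = 261.
The 3 extra days are Sat, Sun, Mon — 2 of them qualify.
Total: 261 + 2 = 263.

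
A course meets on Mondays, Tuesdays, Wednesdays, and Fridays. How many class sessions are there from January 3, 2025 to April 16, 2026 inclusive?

January 3, 2025 is a Friday.
From January 3, 2025 to April 16, 2026 is 469 days inclusive.
469 = 7 × 67, so the span is exactly 67 full weeks.
Each full week contributes 4 days from the set (Mon, Tue, Wed, Fri): 67 × 4 = 268.
Total: 268.

268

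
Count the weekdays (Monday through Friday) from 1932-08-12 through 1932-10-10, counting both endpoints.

42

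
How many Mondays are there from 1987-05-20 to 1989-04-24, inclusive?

101

1987-05-20 is a Wednesday.
From 1987-05-20 to 1989-04-24 is 706 days inclusive.
706 = 7 × 100 + 6, so there are 100 full weeks plus 6 extra days.
Each full week contributes one Monday: 100 so far.
The 6 extra days are Wed, Thu, Fri, Sat, Sun, Mon — 1 of them qualifies.
Total: 100 + 1 = 101.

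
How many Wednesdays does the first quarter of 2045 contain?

January 1, 2045 is a Sunday.
That's 90 days from start to end, counting both.
90 = 7 × 12 + 6, so there are 12 full weeks plus 6 extra days.
Each full week contributes one Wednesday: 12 so far.
The 6 extra days are Sunday, Monday, Tuesday, Wednesday, Thursday, Friday — 1 of them qualifies.
Total: 12 + 1 = 13.

13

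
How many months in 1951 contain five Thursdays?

4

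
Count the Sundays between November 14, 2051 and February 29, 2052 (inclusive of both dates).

15

November 14, 2051 is a Tuesday.
The range spans 108 days (inclusive of both endpoints).
108 = 7 × 15 + 3, so there are 15 full weeks plus 3 extra days.
Each full week contributes one Sunday: 15 so far.
The 3 extra days are Tue, Wed, Thu — none qualify.
Total: 15 + 0 = 15.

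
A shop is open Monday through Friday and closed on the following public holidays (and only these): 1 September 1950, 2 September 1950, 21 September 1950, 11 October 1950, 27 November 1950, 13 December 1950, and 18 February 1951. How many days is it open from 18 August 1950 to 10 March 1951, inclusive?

141

18 August 1950 is a Friday.
That's 205 days from start to end, counting both.
205 = 7 × 29 + 2, so there are 29 full weeks plus 2 extra days.
Each full week contributes 5 weekdays (Mon–Fri): 29 × 5 = 145.
The 2 extra days are Fri, Sat — 1 of them qualifies.
Total: 145 + 1 = 146.
Holidays: 1 September 1950 (Fri); 2 September 1950 (Sat); 21 September 1950 (Thu); 11 October 1950 (Wed); 27 November 1950 (Mon); 13 December 1950 (Wed); 18 February 1951 (Sun).
5 of the 7 holidays fall on weekdays; the rest are weekends and were already excluded.
Business days: 146 − 5 = 141.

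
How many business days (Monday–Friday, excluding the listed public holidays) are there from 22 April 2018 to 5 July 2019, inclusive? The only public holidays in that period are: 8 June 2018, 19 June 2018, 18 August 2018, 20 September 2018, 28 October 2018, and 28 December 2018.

22 April 2018 is a Sunday.
The range spans 440 days (inclusive of both endpoints).
440 = 7 × 62 + 6, so there are 62 full weeks plus 6 extra days.
Each full week contributes 5 weekdays (Mon–Fri): 62 × 5 = 310.
The 6 extra days are Sunday, Monday, Tuesday, Wednesday, Thursday, Friday — 5 of them qualify.
Total: 310 + 5 = 315.
Holidays: 8 June 2018 (Fri); 19 June 2018 (Tue); 18 August 2018 (Sat); 20 September 2018 (Thu); 28 October 2018 (Sun); 28 December 2018 (Fri).
4 of the 6 holidays fall on weekdays; the rest are weekends and were already excluded.
Business days: 315 − 4 = 311.

311 business days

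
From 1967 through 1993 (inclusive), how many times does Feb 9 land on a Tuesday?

Day of week of February 9 in each year:
1967: Thu, 1968: Fri, 1969: Sun, 1970: Mon, 1971: Tue ✓, 1972: Wed, 1973: Fri, 1974: Sat, 1975: Sun, 1976: Mon, 1977: Wed, 1978: Thu, 1979: Fri, 1980: Sat, 1981: Mon, 1982: Tue ✓, 1983: Wed, 1984: Thu, 1985: Sat, 1986: Sun, 1987: Mon, 1988: Tue ✓, 1989: Thu, 1990: Fri, 1991: Sat, 1992: Sun, 1993: Tue ✓
Tuesdays: 1971, 1982, 1988, 1993.

4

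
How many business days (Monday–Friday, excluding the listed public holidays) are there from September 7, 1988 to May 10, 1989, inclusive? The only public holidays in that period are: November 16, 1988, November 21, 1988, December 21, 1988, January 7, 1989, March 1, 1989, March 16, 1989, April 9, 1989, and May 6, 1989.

171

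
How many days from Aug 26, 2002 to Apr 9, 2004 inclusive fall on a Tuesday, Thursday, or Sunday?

Aug 26, 2002 is a Monday.
That's 593 days from start to end, counting both.
593 = 7 × 84 + 5, so there are 84 full weeks plus 5 extra days.
Each full week contributes 3 days from the set (Tue, Thu, Sun): 84 × 3 = 252.
The 5 extra days are Mon, Tue, Wed, Thu, Fri — 2 of them qualify.
Total: 252 + 2 = 254.

254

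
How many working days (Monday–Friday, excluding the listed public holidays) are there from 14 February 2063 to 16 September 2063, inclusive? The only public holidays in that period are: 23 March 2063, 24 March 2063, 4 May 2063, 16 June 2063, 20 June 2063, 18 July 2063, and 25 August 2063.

149

14 February 2063 is a Wednesday.
From 14 February 2063 to 16 September 2063 is 215 days inclusive.
215 = 7 × 30 + 5, so there are 30 full weeks plus 5 extra days.
Each full week contributes 5 weekdays (Mon–Fri): 30 × 5 = 150.
The 5 extra days are Wednesday, Thursday, Friday, Saturday, Sunday — 3 of them qualify.
Total: 150 + 3 = 153.
Holidays: 23 March 2063 (Fri); 24 March 2063 (Sat); 4 May 2063 (Fri); 16 June 2063 (Sat); 20 June 2063 (Wed); 18 July 2063 (Wed); 25 August 2063 (Sat).
4 of the 7 holidays fall on weekdays; the rest are weekends and were already excluded.
Business days: 153 − 4 = 149.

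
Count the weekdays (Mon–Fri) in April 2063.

April 1, 2063 is a Sunday.
From April 1, 2063 to April 30, 2063 is 30 days inclusive.
30 = 7 × 4 + 2, so there are 4 full weeks plus 2 extra days.
Each full week contributes 5 weekdays (Mon–Fri): 4 × 5 = 20.
The 2 extra days are Sunday, Monday — 1 of them qualifies.
Total: 20 + 1 = 21.

21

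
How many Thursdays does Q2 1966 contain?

Apr 1, 1966 is a Friday.
The range spans 91 days (inclusive of both endpoints).
91 = 7 × 13, so the span is exactly 13 full weeks.
Each full week contributes one Thursday: 13 so far.
Total: 13.

13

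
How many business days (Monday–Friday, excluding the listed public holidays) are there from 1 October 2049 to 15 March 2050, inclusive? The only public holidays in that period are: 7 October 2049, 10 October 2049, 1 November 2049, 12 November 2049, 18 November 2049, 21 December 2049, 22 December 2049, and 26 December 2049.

1 October 2049 is a Friday.
That's 166 days from start to end, counting both.
166 = 7 × 23 + 5, so there are 23 full weeks plus 5 extra days.
Each full week contributes 5 weekdays (Mon–Fri): 23 × 5 = 115.
The 5 extra days are Friday, Saturday, Sunday, Monday, Tuesday — 3 of them qualify.
Total: 115 + 3 = 118.
Holidays: 7 October 2049 (Thu); 10 October 2049 (Sun); 1 November 2049 (Mon); 12 November 2049 (Fri); 18 November 2049 (Thu); 21 December 2049 (Tue); 22 December 2049 (Wed); 26 December 2049 (Sun).
6 of the 8 holidays fall on weekdays; the rest are weekends and were already excluded.
Business days: 118 − 6 = 112.

112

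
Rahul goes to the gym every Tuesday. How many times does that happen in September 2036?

5

1 September 2036 is a Monday.
From 1 September 2036 to 30 September 2036 is 30 days inclusive.
30 = 7 × 4 + 2, so there are 4 full weeks plus 2 extra days.
Each full week contributes one Tuesday: 4 so far.
The 2 extra days are Monday, Tuesday — 1 of them qualifies.
Total: 4 + 1 = 5.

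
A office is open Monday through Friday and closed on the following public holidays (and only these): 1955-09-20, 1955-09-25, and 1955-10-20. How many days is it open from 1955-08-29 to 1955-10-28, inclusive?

43

1955-08-29 is a Monday.
From 1955-08-29 to 1955-10-28 is 61 days inclusive.
61 = 7 × 8 + 5, so there are 8 full weeks plus 5 extra days.
Each full week contributes 5 weekdays (Mon–Fri): 8 × 5 = 40.
The 5 extra days are Monday, Tuesday, Wednesday, Thursday, Friday — 5 of them qualify.
Total: 40 + 5 = 45.
Holidays: 1955-09-20 (Tue); 1955-09-25 (Sun); 1955-10-20 (Thu).
2 of the 3 holidays fall on weekdays; the rest are weekends and were already excluded.
Business days: 45 − 2 = 43.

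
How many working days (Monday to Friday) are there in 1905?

260

1905-01-01 is a Sunday.
From 1905-01-01 to 1905-12-31 is 365 days inclusive.
365 = 7 × 52 + 1, so there are 52 full weeks plus 1 extra day.
Each full week contributes 5 weekdays (Mon–Fri): 52 × 5 = 260.
The 1 extra day is Sun — none qualify.
Total: 260 + 0 = 260.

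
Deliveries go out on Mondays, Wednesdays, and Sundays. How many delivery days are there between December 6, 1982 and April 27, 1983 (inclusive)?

62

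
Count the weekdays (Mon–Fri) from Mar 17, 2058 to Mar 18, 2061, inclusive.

785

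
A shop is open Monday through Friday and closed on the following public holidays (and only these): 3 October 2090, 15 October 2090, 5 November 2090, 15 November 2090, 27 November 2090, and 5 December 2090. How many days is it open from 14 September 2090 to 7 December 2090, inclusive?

14 September 2090 is a Thursday.
From 14 September 2090 to 7 December 2090 is 85 days inclusive.
85 = 7 × 12 + 1, so there are 12 full weeks plus 1 extra day.
Each full week contributes 5 weekdays (Mon–Fri): 12 × 5 = 60.
The 1 extra day is Thu — 1 of them qualifies.
Total: 60 + 1 = 61.
Holidays: 3 October 2090 (Tue); 15 October 2090 (Sun); 5 November 2090 (Sun); 15 November 2090 (Wed); 27 November 2090 (Mon); 5 December 2090 (Tue).
4 of the 6 holidays fall on weekdays; the rest are weekends and were already excluded.
Business days: 61 − 4 = 57.

57 business days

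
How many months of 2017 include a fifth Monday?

4

A month has five Mondays exactly when Monday falls within its first (length − 28) days.
Jan: 31 days, starts Sun → 5 of Sun, Mon, Tue ✓
Feb: 28 days, starts Wed → 5 of (none)
Mar: 31 days, starts Wed → 5 of Wed, Thu, Fri
Apr: 30 days, starts Sat → 5 of Sat, Sun
May: 31 days, starts Mon → 5 of Mon, Tue, Wed ✓
Jun: 30 days, starts Thu → 5 of Thu, Fri
Jul: 31 days, starts Sat → 5 of Sat, Sun, Mon ✓
Aug: 31 days, starts Tue → 5 of Tue, Wed, Thu
Sep: 30 days, starts Fri → 5 of Fri, Sat
Oct: 31 days, starts Sun → 5 of Sun, Mon, Tue ✓
Nov: 30 days, starts Wed → 5 of Wed, Thu
Dec: 31 days, starts Fri → 5 of Fri, Sat, Sun
Months with five Mondays: Jan, May, Jul, Oct.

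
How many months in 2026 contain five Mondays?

A month has five Mondays exactly when Monday falls within its first (length − 28) days.
Jan: 31 days, starts Thu → 5 of Thu, Fri, Sat
Feb: 28 days, starts Sun → 5 of (none)
Mar: 31 days, starts Sun → 5 of Sun, Mon, Tue ✓
Apr: 30 days, starts Wed → 5 of Wed, Thu
May: 31 days, starts Fri → 5 of Fri, Sat, Sun
Jun: 30 days, starts Mon → 5 of Mon, Tue ✓
Jul: 31 days, starts Wed → 5 of Wed, Thu, Fri
Aug: 31 days, starts Sat → 5 of Sat, Sun, Mon ✓
Sep: 30 days, starts Tue → 5 of Tue, Wed
Oct: 31 days, starts Thu → 5 of Thu, Fri, Sat
Nov: 30 days, starts Sun → 5 of Sun, Mon ✓
Dec: 31 days, starts Tue → 5 of Tue, Wed, Thu
Months with five Mondays: Mar, Jun, Aug, Nov.

4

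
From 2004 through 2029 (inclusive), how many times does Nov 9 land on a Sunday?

3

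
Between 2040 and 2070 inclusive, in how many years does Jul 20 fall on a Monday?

Day of week of July 20 in each year:
2040: Fri, 2041: Sat, 2042: Sun, 2043: Mon ✓, 2044: Wed, 2045: Thu, 2046: Fri, 2047: Sat, 2048: Mon ✓, 2049: Tue, 2050: Wed, 2051: Thu, 2052: Sat, 2053: Sun, 2054: Mon ✓, 2055: Tue, 2056: Thu, 2057: Fri, 2058: Sat, 2059: Sun, 2060: Tue, 2061: Wed, 2062: Thu, 2063: Fri, 2064: Sun, 2065: Mon ✓, 2066: Tue, 2067: Wed, 2068: Fri, 2069: Sat, 2070: Sun
Mondays: 2043, 2048, 2054, 2065.

4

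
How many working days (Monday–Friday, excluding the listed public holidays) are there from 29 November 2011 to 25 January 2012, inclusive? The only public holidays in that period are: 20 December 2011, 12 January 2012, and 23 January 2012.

39 working days

29 November 2011 is a Tuesday.
The range spans 58 days (inclusive of both endpoints).
58 = 7 × 8 + 2, so there are 8 full weeks plus 2 extra days.
Each full week contributes 5 weekdays (Mon–Fri): 8 × 5 = 40.
The 2 extra days are Tue, Wed — 2 of them qualify.
Total: 40 + 2 = 42.
Holidays: 20 December 2011 (Tue); 12 January 2012 (Thu); 23 January 2012 (Mon).
All 3 holidays fall on weekdays, so subtract 3.
Business days: 42 − 3 = 39.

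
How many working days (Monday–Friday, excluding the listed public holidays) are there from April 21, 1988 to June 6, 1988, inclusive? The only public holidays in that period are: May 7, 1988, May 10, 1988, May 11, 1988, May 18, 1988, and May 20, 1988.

29

April 21, 1988 is a Thursday.
The range spans 47 days (inclusive of both endpoints).
47 = 7 × 6 + 5, so there are 6 full weeks plus 5 extra days.
Each full week contributes 5 weekdays (Mon–Fri): 6 × 5 = 30.
The 5 extra days are Thursday, Friday, Saturday, Sunday, Monday — 3 of them qualify.
Total: 30 + 3 = 33.
Holidays: May 7, 1988 (Sat); May 10, 1988 (Tue); May 11, 1988 (Wed); May 18, 1988 (Wed); May 20, 1988 (Fri).
4 of the 5 holidays fall on weekdays; the rest are weekends and were already excluded.
Business days: 33 − 4 = 29.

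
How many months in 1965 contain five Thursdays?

A month has five Thursdays exactly when Thursday falls within its first (length − 28) days.
Jan: 31 days, starts Fri → 5 of Fri, Sat, Sun
Feb: 28 days, starts Mon → 5 of (none)
Mar: 31 days, starts Mon → 5 of Mon, Tue, Wed
Apr: 30 days, starts Thu → 5 of Thu, Fri ✓
May: 31 days, starts Sat → 5 of Sat, Sun, Mon
Jun: 30 days, starts Tue → 5 of Tue, Wed
Jul: 31 days, starts Thu → 5 of Thu, Fri, Sat ✓
Aug: 31 days, starts Sun → 5 of Sun, Mon, Tue
Sep: 30 days, starts Wed → 5 of Wed, Thu ✓
Oct: 31 days, starts Fri → 5 of Fri, Sat, Sun
Nov: 30 days, starts Mon → 5 of Mon, Tue
Dec: 31 days, starts Wed → 5 of Wed, Thu, Fri ✓
Months with five Thursdays: Apr, Jul, Sep, Dec.

4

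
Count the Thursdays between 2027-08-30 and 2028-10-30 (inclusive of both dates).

61 Thursdays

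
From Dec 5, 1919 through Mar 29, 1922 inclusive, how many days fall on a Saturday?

121

Dec 5, 1919 is a Friday.
That's 846 days from start to end, counting both.
846 = 7 × 120 + 6, so there are 120 full weeks plus 6 extra days.
Each full week contributes one Saturday: 120 so far.
The 6 extra days are Friday, Saturday, Sunday, Monday, Tuesday, Wednesday — 1 of them qualifies.
Total: 120 + 1 = 121.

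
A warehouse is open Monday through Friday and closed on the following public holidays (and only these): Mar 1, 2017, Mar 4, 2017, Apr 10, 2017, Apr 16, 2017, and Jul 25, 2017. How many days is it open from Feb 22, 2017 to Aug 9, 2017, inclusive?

118

Feb 22, 2017 is a Wednesday.
The range spans 169 days (inclusive of both endpoints).
169 = 7 × 24 + 1, so there are 24 full weeks plus 1 extra day.
Each full week contributes 5 weekdays (Mon–Fri): 24 × 5 = 120.
The 1 extra day is Wednesday — 1 of them qualifies.
Total: 120 + 1 = 121.
Holidays: Mar 1, 2017 (Wed); Mar 4, 2017 (Sat); Apr 10, 2017 (Mon); Apr 16, 2017 (Sun); Jul 25, 2017 (Tue).
3 of the 5 holidays fall on weekdays; the rest are weekends and were already excluded.
Business days: 121 − 3 = 118.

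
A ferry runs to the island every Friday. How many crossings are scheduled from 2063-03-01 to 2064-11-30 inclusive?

2063-03-01 is a Thursday.
The range spans 641 days (inclusive of both endpoints).
641 = 7 × 91 + 4, so there are 91 full weeks plus 4 extra days.
Each full week contributes one Friday: 91 so far.
The 4 extra days are Thursday, Friday, Saturday, Sunday — 1 of them qualifies.
Total: 91 + 1 = 92.

92 Fridays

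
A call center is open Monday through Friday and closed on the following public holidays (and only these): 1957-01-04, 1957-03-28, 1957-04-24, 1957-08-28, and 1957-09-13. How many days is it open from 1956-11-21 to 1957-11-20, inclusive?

256 working days

1956-11-21 is a Wednesday.
That's 365 days from start to end, counting both.
365 = 7 × 52 + 1, so there are 52 full weeks plus 1 extra day.
Each full week contributes 5 weekdays (Mon–Fri): 52 × 5 = 260.
The 1 extra day is Wednesday — 1 of them qualifies.
Total: 260 + 1 = 261.
Holidays: 1957-01-04 (Fri); 1957-03-28 (Thu); 1957-04-24 (Wed); 1957-08-28 (Wed); 1957-09-13 (Fri).
All 5 holidays fall on weekdays, so subtract 5.
Business days: 261 − 5 = 256.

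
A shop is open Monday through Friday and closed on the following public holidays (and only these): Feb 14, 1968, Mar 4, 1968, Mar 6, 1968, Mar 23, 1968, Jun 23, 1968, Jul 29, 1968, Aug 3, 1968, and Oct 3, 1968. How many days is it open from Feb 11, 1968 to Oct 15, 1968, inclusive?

172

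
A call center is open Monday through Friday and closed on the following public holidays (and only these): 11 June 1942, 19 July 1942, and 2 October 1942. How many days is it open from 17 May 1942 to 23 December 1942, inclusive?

156

17 May 1942 is a Sunday.
The range spans 221 days (inclusive of both endpoints).
221 = 7 × 31 + 4, so there are 31 full weeks plus 4 extra days.
Each full week contributes 5 weekdays (Mon–Fri): 31 × 5 = 155.
The 4 extra days are Sun, Mon, Tue, Wed — 3 of them qualify.
Total: 155 + 3 = 158.
Holidays: 11 June 1942 (Thu); 19 July 1942 (Sun); 2 October 1942 (Fri).
2 of the 3 holidays fall on weekdays; the rest are weekends and were already excluded.
Business days: 158 − 2 = 156.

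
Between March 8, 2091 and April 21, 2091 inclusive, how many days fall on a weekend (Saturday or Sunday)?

13

March 8, 2091 is a Thursday.
That's 45 days from start to end, counting both.
45 = 7 × 6 + 3, so there are 6 full weeks plus 3 extra days.
Each full week contributes 2 weekend days (Sat, Sun): 6 × 2 = 12.
The 3 extra days are Thursday, Friday, Saturday — 1 of them qualifies.
Total: 12 + 1 = 13.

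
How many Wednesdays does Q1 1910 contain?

1910-01-01 is a Saturday.
The range spans 90 days (inclusive of both endpoints).
90 = 7 × 12 + 6, so there are 12 full weeks plus 6 extra days.
Each full week contributes one Wednesday: 12 so far.
The 6 extra days are Saturday, Sunday, Monday, Tuesday, Wednesday, Thursday — 1 of them qualifies.
Total: 12 + 1 = 13.

13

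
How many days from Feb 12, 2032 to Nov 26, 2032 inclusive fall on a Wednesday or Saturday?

Feb 12, 2032 is a Thursday.
That's 289 days from start to end, counting both.
289 = 7 × 41 + 2, so there are 41 full weeks plus 2 extra days.
Each full week contributes 2 days from the set (Wed, Sat): 41 × 2 = 82.
The 2 extra days are Thursday, Friday — none qualify.
Total: 82 + 0 = 82.

82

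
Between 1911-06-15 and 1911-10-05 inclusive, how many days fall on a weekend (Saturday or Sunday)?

32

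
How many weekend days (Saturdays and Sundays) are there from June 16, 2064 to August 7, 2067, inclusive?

June 16, 2064 is a Monday.
The range spans 1148 days (inclusive of both endpoints).
1148 = 7 × 164, so the span is exactly 164 full weeks.
Each full week contributes 2 weekend days (Sat, Sun): 164 × 2 = 328.
Total: 328.

328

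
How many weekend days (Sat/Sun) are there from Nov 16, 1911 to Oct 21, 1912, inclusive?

Nov 16, 1911 is a Thursday.
From Nov 16, 1911 to Oct 21, 1912 is 341 days inclusive.
341 = 7 × 48 + 5, so there are 48 full weeks plus 5 extra days.
Each full week contributes 2 weekend days (Sat, Sun): 48 × 2 = 96.
The 5 extra days are Thu, Fri, Sat, Sun, Mon — 2 of them qualify.
Total: 96 + 2 = 98.

98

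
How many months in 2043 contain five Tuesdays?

4

A month has five Tuesdays exactly when Tuesday falls within its first (length − 28) days.
Jan: 31 days, starts Thu → 5 of Thu, Fri, Sat
Feb: 28 days, starts Sun → 5 of (none)
Mar: 31 days, starts Sun → 5 of Sun, Mon, Tue ✓
Apr: 30 days, starts Wed → 5 of Wed, Thu
May: 31 days, starts Fri → 5 of Fri, Sat, Sun
Jun: 30 days, starts Mon → 5 of Mon, Tue ✓
Jul: 31 days, starts Wed → 5 of Wed, Thu, Fri
Aug: 31 days, starts Sat → 5 of Sat, Sun, Mon
Sep: 30 days, starts Tue → 5 of Tue, Wed ✓
Oct: 31 days, starts Thu → 5 of Thu, Fri, Sat
Nov: 30 days, starts Sun → 5 of Sun, Mon
Dec: 31 days, starts Tue → 5 of Tue, Wed, Thu ✓
Months with five Tuesdays: Mar, Jun, Sep, Dec.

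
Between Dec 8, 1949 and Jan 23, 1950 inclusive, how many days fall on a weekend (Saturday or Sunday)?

Dec 8, 1949 is a Thursday.
The range spans 47 days (inclusive of both endpoints).
47 = 7 × 6 + 5, so there are 6 full weeks plus 5 extra days.
Each full week contributes 2 weekend days (Sat, Sun): 6 × 2 = 12.
The 5 extra days are Thu, Fri, Sat, Sun, Mon — 2 of them qualify.
Total: 12 + 2 = 14.

14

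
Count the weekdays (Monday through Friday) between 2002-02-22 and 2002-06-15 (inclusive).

2002-02-22 is a Friday.
The range spans 114 days (inclusive of both endpoints).
114 = 7 × 16 + 2, so there are 16 full weeks plus 2 extra days.
Each full week contributes 5 weekdays (Mon–Fri): 16 × 5 = 80.
The 2 extra days are Friday, Saturday — 1 of them qualifies.
Total: 80 + 1 = 81.

81 weekdays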